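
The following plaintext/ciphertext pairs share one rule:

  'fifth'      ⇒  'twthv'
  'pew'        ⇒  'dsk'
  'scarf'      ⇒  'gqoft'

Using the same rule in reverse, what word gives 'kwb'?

Compare letters: f→t is +14, i→w is +14, f→t is +14 — a constant shift. This is a Caesar cipher with shift 14.
Undoing it on kwb: k−14=w, w−14=i, b−14=n.

win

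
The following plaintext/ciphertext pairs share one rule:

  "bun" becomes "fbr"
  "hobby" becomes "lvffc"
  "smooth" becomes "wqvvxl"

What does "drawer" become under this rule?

hvhalv

The shift depends on letter class: consonant b→f is +4, but vowel u→b is +7. Two shifts are in play — +7 for a/e/i/o/u, +4 for every other letter.
On drawer: d(cons)+4=h, r(cons)+4=v, a(vowel)+7=h, w(cons)+4=a, e(vowel)+7=l, r(cons)+4=v.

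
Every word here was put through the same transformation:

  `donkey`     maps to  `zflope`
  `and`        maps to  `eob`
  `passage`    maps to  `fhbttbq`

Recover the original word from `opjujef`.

The output letters match the input read backwards, each shifted +1: donkey reversed is yeknod. Two steps: reverse the string, then apply a Caesar shift of +1.
Reversing it on opjujef: shift back: o−1=n, p−1=o, j−1=i, u−1=t, j−1=i, e−1=d, f−1=e → noitide; then reverse → edition.

edition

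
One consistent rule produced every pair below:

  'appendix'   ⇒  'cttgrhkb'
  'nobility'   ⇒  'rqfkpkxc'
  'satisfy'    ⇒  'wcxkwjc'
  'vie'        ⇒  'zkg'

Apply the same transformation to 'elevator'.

The rule splits by letter class: vowels +2, consonants +4.
On elevator: e(vowel)+2=g, l(cons)+4=p, e(vowel)+2=g, v(cons)+4=z, a(vowel)+2=c, t(cons)+4=x, o(vowel)+2=q, r(cons)+4=v.

gpgzcxqv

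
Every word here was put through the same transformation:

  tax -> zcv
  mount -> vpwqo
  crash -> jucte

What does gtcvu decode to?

The output letters match the input read backwards, each shifted +2: tax reversed is xat. Two steps: reverse the string, then apply a Caesar shift of +2.
Decoding gtcvu: shift back: g−2=e, t−2=r, c−2=a, v−2=t, u−2=s → erats; then reverse → stare.

stare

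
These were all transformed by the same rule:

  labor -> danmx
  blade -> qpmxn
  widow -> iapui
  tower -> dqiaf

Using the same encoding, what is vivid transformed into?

The output letters match the input read backwards, each shifted +12: labor reversed is robal. Two steps: reverse the string, then apply a Caesar shift of +12.
On vivid: reverse → diviv; then shift: d+12=p, i+12=u, v+12=h, i+12=u, v+12=h.

puhuh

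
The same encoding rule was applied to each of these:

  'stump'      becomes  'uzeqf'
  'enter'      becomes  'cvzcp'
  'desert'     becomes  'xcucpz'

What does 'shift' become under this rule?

urwhz

s(18)→u(20) and t(19)→z(25) fit y≡5x+8 (mod 26); the inverse of 5 mod 26 is 21. This is an affine cipher: with a=0,…,z=25, each position x becomes (5x+8) mod 26.
Applying it to shift: s(18)→5·18+8≡20=u; h(7)→5·7+8≡17=r; i(8)→5·8+8≡22=w; f(5)→5·5+8≡7=h; t(19)→5·19+8≡25=z (all mod 26).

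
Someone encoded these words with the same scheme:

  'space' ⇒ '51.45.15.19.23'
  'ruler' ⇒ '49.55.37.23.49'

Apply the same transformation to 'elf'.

23.37.25

s(#19)→51 and p(#16)→45: differences scale by 2, so n = 2·pos + 13. The formula is n = 2×(alphabet index, a=1) + 13.
For elf: e=5→23, l=12→37, f=6→25.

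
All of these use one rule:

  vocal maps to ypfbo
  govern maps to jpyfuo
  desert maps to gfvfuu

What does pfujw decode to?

Shifts by position in vocal: pos 0: v→y (+3), pos 1: o→p (+1), pos 2: c→f (+3), pos 3: a→b (+1) — repeating every 2. A repeating key of period 2 is used — shifts +3, +1 over and over.
Reversing it on pfujw: p−3=m, f−1=e, u−3=r, j−1=i, w−3=t.

merit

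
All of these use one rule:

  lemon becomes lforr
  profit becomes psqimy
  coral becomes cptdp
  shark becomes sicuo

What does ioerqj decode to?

In lemon: l→l is +0, e→f is +1, m→o is +2, o→r is +3 — the shift increases by 1 each position. Each letter shifts forward by its position index (0, 1, 2, …) — the shift grows by one for each successive letter.
Undoing it on ioerqj: i−0=i, o−1=n, e−2=c, r−3=o, q−4=m, j−5=e.

income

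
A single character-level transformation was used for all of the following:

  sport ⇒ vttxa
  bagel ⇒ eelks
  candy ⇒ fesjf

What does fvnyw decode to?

crisp

In sport: s→v is +3, p→t is +4, o→t is +5, r→x is +6 — the shift increases by 1 each position. The shift increases by 1 at each position, starting from +3: 3, 4, 5, ….
Decoding fvnyw: f−3=c, v−4=r, n−5=i, y−6=s, w−7=p.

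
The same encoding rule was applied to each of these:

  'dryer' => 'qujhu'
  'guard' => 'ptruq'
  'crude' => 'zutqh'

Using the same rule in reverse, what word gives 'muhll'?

This is an affine cipher: with a=0,…,z=25, each position x becomes (17x+17) mod 26.
Reversing it on muhll: m(12)→23·(12−17)≡15=p; u(20)→23·(20−17)≡17=r; h(7)→23·(7−17)≡4=e; l(11)→23·(11−17)≡18=s; l(11)→23·(11−17)≡18=s (all mod 26).

press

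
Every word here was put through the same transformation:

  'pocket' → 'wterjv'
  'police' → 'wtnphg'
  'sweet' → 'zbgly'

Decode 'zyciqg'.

stable

Shifts by position in pocket: pos 0: p→w (+7), pos 1: o→t (+5), pos 2: c→e (+2), pos 3: k→r (+7), pos 4: e→j (+5), pos 5: t→v (+2) — repeating every 3. It's a Vigenère-style cipher with numeric key [7,5,2]: position i shifts by key[i mod 3].
Undoing it on zyciqg: z−7=s, y−5=t, c−2=a, i−7=b, q−5=l, g−2=e.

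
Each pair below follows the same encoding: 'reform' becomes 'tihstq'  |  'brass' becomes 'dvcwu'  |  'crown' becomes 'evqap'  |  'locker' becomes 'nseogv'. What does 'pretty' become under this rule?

rvgxvc

Shifts by position in reform: pos 0: r→t (+2), pos 1: e→i (+4), pos 2: f→h (+2), pos 3: o→s (+4) — repeating every 2. A repeating key of period 2 is used — shifts +2, +4 over and over.
Applying it to pretty: p+2=r, r+4=v, e+2=g, t+4=x, t+2=v, y+4=c.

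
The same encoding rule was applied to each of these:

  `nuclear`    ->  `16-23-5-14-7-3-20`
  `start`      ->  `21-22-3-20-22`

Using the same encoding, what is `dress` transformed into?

n is letter #14 and maps to 16: an offset of 2. The number is (letter's place in the alphabet, a=1) + 2.
On dress: d=4→6, r=18→20, e=5→7, s=19→21, s=19→21.

6-20-7-21-21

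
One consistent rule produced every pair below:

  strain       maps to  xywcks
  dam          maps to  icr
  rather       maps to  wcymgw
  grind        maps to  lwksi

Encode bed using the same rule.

The shift depends on letter class: consonant s→x is +5, but vowel a→c is +2. Two shifts are in play — +2 for a/e/i/o/u, +5 for every other letter.
On bed: b(cons)+5=g, e(vowel)+2=g, d(cons)+5=i.

ggi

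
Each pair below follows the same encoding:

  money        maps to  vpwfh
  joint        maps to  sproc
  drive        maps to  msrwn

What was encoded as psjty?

A repeating key of period 2 is used — shifts +9, +1 over and over.
Decoding psjty: p−9=g, s−1=r, j−9=a, t−1=s, y−9=p.

grasp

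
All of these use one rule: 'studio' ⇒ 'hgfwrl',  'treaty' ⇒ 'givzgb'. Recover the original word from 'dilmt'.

wrong

Each pair mirrors across the alphabet (s↔h, t↔g, u↔f): positions sum to 25. Each letter is replaced by its mirror in the alphabet: a↔z, b↔y, c↔x, and so on (the Atbash cipher).
Decoding dilmt: d↔w, i↔r, l↔o, m↔n, t↔g.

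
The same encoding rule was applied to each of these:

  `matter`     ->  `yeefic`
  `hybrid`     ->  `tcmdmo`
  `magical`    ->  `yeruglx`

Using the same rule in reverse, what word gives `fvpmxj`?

Shifts by position in matter: pos 0: m→y (+12), pos 1: a→e (+4), pos 2: t→e (+11), pos 3: t→f (+12), pos 4: e→i (+4), pos 5: r→c (+11) — repeating every 3. A repeating key of period 3 is used — shifts +12, +4, +11 over and over.
Reversing it on fvpmxj: f−12=t, v−4=r, p−11=e, m−12=a, x−4=t, j−11=y.

treaty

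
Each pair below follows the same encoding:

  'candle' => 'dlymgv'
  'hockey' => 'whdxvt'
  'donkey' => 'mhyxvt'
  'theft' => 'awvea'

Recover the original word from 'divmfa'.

credit

c(2)→d(3) and a(0)→l(11) fit y≡9x+11 (mod 26); the inverse of 9 mod 26 is 3. Treating letters as 0–25, the rule is x ↦ 9x + 11 (mod 26).
Decoding divmfa: d(3)→3·(3−11)≡2=c; i(8)→3·(8−11)≡17=r; v(21)→3·(21−11)≡4=e; m(12)→3·(12−11)≡3=d; f(5)→3·(5−11)≡8=i; a(0)→3·(0−11)≡19=t (all mod 26).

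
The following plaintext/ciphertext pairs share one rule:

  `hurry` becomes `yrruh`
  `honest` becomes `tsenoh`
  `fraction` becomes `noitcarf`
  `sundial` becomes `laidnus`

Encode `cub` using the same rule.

The output letters match the input read backwards: hurry reversed is yrruh. It's just the letters in reverse order.
Applying it to cub: reverse → buc.

buc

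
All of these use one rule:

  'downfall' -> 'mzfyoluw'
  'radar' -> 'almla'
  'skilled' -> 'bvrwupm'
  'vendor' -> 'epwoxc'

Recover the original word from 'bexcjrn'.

storage

Shifts by position in downfall: pos 0: d→m (+9), pos 1: o→z (+11), pos 2: w→f (+9), pos 3: n→y (+11) — repeating every 2. The shifts repeat in a cycle of length 2: positions 0,1,… shift by +9, +11, then the pattern repeats.
Undoing it on bexcjrn: b−9=s, e−11=t, x−9=o, c−11=r, j−9=a, r−11=g, n−9=e.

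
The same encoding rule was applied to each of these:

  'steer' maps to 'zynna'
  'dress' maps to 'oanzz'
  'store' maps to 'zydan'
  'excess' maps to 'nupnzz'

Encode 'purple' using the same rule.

s(18)→z(25) and t(19)→y(24) fit y≡25x+17 (mod 26); the inverse of 25 mod 26 is 25. Each letter's alphabet position (a=0..z=25) is mapped through 25·x+17 mod 26 — an affine cipher.
Applying it to purple: p(15)→25·15+17≡2=c; u(20)→25·20+17≡23=x; r(17)→25·17+17≡0=a; p(15)→25·15+17≡2=c; l(11)→25·11+17≡6=g; e(4)→25·4+17≡13=n (all mod 26).

cxacgn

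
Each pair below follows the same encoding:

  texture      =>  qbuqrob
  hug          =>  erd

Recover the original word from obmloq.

Compare letters: t→q is +23, e→b is +23, x→u is +23 — a constant shift. This is a Caesar cipher with shift 23.
Decoding obmloq: o−23=r, b−23=e, m−23=p, l−23=o, o−23=r, q−23=t.

report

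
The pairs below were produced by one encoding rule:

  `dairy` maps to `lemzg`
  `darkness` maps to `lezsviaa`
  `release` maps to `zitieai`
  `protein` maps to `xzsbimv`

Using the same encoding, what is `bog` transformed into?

jso

The shift depends on letter class: consonant d→l is +8, but vowel a→e is +4. Two shifts are in play — +4 for a/e/i/o/u, +8 for every other letter.
On bog: b(cons)+8=j, o(vowel)+4=s, g(cons)+8=o.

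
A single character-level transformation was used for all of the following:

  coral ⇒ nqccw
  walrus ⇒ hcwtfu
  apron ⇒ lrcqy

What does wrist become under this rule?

A repeating key of period 2 is used — shifts +11, +2 over and over.
For wrist: w+11=h, r+2=t, i+11=t, s+2=u, t+11=e.

httue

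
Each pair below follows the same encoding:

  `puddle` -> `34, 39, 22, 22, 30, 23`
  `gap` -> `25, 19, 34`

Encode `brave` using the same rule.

20, 36, 19, 40, 23

Each letter is replaced by its alphabet position (a=1..z=26) + 18.
On brave: b=2→20, r=18→36, a=1→19, v=22→40, e=5→23.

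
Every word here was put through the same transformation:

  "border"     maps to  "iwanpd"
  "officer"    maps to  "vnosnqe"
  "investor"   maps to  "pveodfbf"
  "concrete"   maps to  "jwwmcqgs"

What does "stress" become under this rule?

In border: b→i is +7, o→w is +8, r→a is +9, d→n is +10 — the shift increases by 1 each position. Each letter shifts forward by (position + 7), i.e. 7, 8, 9, … — the shift grows by one for each successive letter.
Applying it to stress: s+7=z, t+8=b, r+9=a, e+10=o, s+11=d, s+12=e.

zbaode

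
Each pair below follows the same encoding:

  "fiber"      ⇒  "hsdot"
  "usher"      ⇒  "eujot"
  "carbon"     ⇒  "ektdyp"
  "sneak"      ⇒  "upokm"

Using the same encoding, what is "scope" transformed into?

The shift depends on letter class: consonant f→h is +2, but vowel i→s is +10. Vowels shift forward by 10 and consonants shift forward by 2.
On scope: s(cons)+2=u, c(cons)+2=e, o(vowel)+10=y, p(cons)+2=r, e(vowel)+10=o.

ueyro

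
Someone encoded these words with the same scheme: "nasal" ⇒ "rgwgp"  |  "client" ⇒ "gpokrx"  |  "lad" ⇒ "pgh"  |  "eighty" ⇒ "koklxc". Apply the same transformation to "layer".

pgckv

The shift depends on letter class: consonant n→r is +4, but vowel a→g is +6. The rule splits by letter class: vowels +6, consonants +4.
For layer: l(cons)+4=p, a(vowel)+6=g, y(cons)+4=c, e(vowel)+6=k, r(cons)+4=v.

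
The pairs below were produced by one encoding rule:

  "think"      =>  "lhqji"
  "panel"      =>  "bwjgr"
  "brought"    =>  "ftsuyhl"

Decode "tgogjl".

This is an affine cipher: with a=0,…,z=25, each position x becomes (9x+22) mod 26.
Reversing it on tgogjl: t(19)→3·(19−22)≡17=r; g(6)→3·(6−22)≡4=e; o(14)→3·(14−22)≡2=c; g(6)→3·(6−22)≡4=e; j(9)→3·(9−22)≡13=n; l(11)→3·(11−22)≡19=t (all mod 26).

recent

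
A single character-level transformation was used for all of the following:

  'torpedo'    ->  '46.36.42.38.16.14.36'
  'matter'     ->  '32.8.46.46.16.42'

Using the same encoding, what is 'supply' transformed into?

t(#20)→46 and o(#15)→36: differences scale by 2, so n = 2·pos + 6. The formula is n = 2×(alphabet index, a=1) + 6.
For supply: s=19→44, u=21→48, p=16→38, p=16→38, l=12→30, y=25→56.

44.48.38.38.30.56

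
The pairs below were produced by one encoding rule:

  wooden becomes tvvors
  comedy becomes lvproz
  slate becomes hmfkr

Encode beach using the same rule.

irfla

w(22)→t(19) and o(14)→v(21) fit y≡3x+5 (mod 26); the inverse of 3 mod 26 is 9. This is an affine cipher: with a=0,…,z=25, each position x becomes (3x+5) mod 26.
On beach: b(1)→3·1+5≡8=i; e(4)→3·4+5≡17=r; a(0)→3·0+5≡5=f; c(2)→3·2+5≡11=l; h(7)→3·7+5≡0=a (all mod 26).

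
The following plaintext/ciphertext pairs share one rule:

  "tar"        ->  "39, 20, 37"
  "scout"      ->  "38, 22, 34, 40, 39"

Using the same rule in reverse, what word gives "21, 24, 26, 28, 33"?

begin

t is letter #20 and maps to 39: an offset of 19. Letters become their 1-based position plus 19 (so a→20, b→21, …).
Decoding 21, 24, 26, 28, 33: 21→(21−19)÷1=2=b, 24→(24−19)÷1=5=e, 26→(26−19)÷1=7=g, 28→(28−19)÷1=9=i, 33→(33−19)÷1=14=n.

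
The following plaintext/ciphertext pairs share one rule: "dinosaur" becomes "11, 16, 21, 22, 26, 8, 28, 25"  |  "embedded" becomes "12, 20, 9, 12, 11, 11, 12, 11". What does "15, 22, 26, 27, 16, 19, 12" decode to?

hostile

d is letter #4 and maps to 11: an offset of 7. Each letter is replaced by its alphabet position (a=1..z=26) + 7.
Undoing it on 15, 22, 26, 27, 16, 19, 12: 15→(15−7)÷1=8=h, 22→(22−7)÷1=15=o, 26→(26−7)÷1=19=s, 27→(27−7)÷1=20=t, 16→(16−7)÷1=9=i, 19→(19−7)÷1=12=l, 12→(12−7)÷1=5=e.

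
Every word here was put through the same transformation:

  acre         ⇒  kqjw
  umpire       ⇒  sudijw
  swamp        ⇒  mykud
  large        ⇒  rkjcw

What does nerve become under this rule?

xwjvw

a(0)→k(10) and c(2)→q(16) fit y≡3x+10 (mod 26); the inverse of 3 mod 26 is 9. Each letter's alphabet position (a=0..z=25) is mapped through 3·x+10 mod 26 — an affine cipher.
For nerve: n(13)→3·13+10≡23=x; e(4)→3·4+10≡22=w; r(17)→3·17+10≡9=j; v(21)→3·21+10≡21=v; e(4)→3·4+10≡22=w (all mod 26).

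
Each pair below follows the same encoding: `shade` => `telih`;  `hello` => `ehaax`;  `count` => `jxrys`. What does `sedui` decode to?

s(18)→t(19) and h(7)→e(4) fit y≡25x+11 (mod 26); the inverse of 25 mod 26 is 25. Each letter's alphabet position (a=0..z=25) is mapped through 25·x+11 mod 26 — an affine cipher.
Reversing it on sedui: s(18)→25·(18−11)≡19=t; e(4)→25·(4−11)≡7=h; d(3)→25·(3−11)≡8=i; u(20)→25·(20−11)≡17=r; i(8)→25·(8−11)≡3=d (all mod 26).

third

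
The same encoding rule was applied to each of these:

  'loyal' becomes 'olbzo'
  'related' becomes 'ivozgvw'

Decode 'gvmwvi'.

This is the alphabet-reversal cipher (Atbash): a becomes z, b becomes y, etc.
Undoing it on gvmwvi: g↔t, v↔e, m↔n, w↔d, v↔e, i↔r.

tender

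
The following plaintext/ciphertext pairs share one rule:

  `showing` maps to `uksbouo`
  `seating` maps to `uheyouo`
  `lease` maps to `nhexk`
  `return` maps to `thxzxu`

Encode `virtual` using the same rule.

xlvyaht

In showing: s→u is +2, h→k is +3, o→s is +4, w→b is +5 — the shift increases by 1 each position. Letter i (0-indexed) is shifted by i+2, so successive shifts are 2, 3, 4, ….
Applying it to virtual: v+2=x, i+3=l, r+4=v, t+5=y, u+6=a, a+7=h, l+8=t.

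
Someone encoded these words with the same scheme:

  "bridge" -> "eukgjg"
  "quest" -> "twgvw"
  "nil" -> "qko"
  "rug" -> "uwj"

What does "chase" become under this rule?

fkcvg

The rule splits by letter class: vowels +2, consonants +3.
On chase: c(cons)+3=f, h(cons)+3=k, a(vowel)+2=c, s(cons)+3=v, e(vowel)+2=g.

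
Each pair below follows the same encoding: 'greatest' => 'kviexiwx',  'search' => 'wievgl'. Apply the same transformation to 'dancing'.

hergmrk

Each letter is shifted forward by 4 in the alphabet (a Caesar shift of +4).
On dancing: d+4=h, a+4=e, n+4=r, c+4=g, i+4=m, n+4=r, g+4=k.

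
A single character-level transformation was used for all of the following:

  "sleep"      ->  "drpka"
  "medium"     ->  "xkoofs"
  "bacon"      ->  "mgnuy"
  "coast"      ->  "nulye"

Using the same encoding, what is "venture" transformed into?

gkyzfxp

It's a Vigenère-style cipher with numeric key [11,6]: position i shifts by key[i mod 2].
For venture: v+11=g, e+6=k, n+11=y, t+6=z, u+11=f, r+6=x, e+11=p.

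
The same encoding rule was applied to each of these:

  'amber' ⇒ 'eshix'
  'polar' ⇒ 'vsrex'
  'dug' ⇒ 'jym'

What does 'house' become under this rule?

The shift depends on letter class: consonant m→s is +6, but vowel a→e is +4. Vowels shift forward by 4 and consonants shift forward by 6.
Applying it to house: h(cons)+6=n, o(vowel)+4=s, u(vowel)+4=y, s(cons)+6=y, e(vowel)+4=i.

nsyyi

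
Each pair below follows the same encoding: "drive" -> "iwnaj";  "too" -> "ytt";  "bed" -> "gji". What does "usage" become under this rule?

zxflj

Compare letters: d→i is +5, r→w is +5, i→n is +5 — a constant shift. Every letter moves 5 places later in the alphabet, wrapping around z→a.
On usage: u+5=z, s+5=x, a+5=f, g+5=l, e+5=j.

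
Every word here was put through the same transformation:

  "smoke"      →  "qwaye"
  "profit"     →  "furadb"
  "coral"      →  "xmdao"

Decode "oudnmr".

fabric

The output letters match the input read backwards, each shifted +12: smoke reversed is ekoms. Read the word backwards and shift each letter +12.
Undoing it on oudnmr: shift back: o−12=c, u−12=i, d−12=r, n−12=b, m−12=a, r−12=f → cirbaf; then reverse → fabric.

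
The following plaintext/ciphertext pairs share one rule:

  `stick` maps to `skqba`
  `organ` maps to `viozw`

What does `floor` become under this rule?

zwwtn

Read the word backwards and shift each letter +8.
Applying it to floor: reverse → roolf; then shift: r+8=z, o+8=w, o+8=w, l+8=t, f+8=n.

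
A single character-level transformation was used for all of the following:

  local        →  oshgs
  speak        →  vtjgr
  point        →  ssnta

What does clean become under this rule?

fpjgu

In local: l→o is +3, o→s is +4, c→h is +5, a→g is +6 — the shift increases by 1 each position. Each letter shifts forward by (position + 3), i.e. 3, 4, 5, … — the shift grows by one for each successive letter.
Applying it to clean: c+3=f, l+4=p, e+5=j, a+6=g, n+7=u.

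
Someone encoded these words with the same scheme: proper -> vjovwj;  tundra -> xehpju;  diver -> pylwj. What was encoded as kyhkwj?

ginger

This is an affine cipher: with a=0,…,z=25, each position x becomes (7x+20) mod 26.
Reversing it on kyhkwj: k(10)→15·(10−20)≡6=g; y(24)→15·(24−20)≡8=i; h(7)→15·(7−20)≡13=n; k(10)→15·(10−20)≡6=g; w(22)→15·(22−20)≡4=e; j(9)→15·(9−20)≡17=r (all mod 26).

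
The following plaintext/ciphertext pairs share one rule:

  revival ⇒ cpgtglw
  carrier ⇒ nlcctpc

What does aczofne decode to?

Compare letters: r→c is +11, e→p is +11, v→g is +11 — a constant shift. This is a Caesar cipher with shift 11.
Decoding aczofne: a−11=p, c−11=r, z−11=o, o−11=d, f−11=u, n−11=c, e−11=t.

product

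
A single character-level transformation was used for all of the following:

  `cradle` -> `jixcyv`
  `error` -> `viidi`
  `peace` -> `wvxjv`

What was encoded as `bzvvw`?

c(2)→j(9) and r(17)→i(8) fit y≡19x+23 (mod 26); the inverse of 19 mod 26 is 11. Treating letters as 0–25, the rule is x ↦ 19x + 23 (mod 26).
Reversing it on bzvvw: b(1)→11·(1−23)≡18=s; z(25)→11·(25−23)≡22=w; v(21)→11·(21−23)≡4=e; v(21)→11·(21−23)≡4=e; w(22)→11·(22−23)≡15=p (all mod 26).

sweep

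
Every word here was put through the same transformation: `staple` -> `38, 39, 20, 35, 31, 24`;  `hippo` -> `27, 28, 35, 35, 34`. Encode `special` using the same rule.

s is letter #19 and maps to 38: an offset of 19. Each letter is replaced by its alphabet position (a=1..z=26) + 19.
For special: s=19→38, p=16→35, e=5→24, c=3→22, i=9→28, a=1→20, l=12→31.

38, 35, 24, 22, 28, 20, 31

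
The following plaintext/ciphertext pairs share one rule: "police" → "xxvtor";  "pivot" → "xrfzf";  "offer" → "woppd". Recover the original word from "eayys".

wrong

In police: p→x is +8, o→x is +9, l→v is +10, i→t is +11 — the shift increases by 1 each position. The shift increases by 1 at each position, starting from +8: 8, 9, 10, ….
Decoding eayys: e−8=w, a−9=r, y−10=o, y−11=n, s−12=g.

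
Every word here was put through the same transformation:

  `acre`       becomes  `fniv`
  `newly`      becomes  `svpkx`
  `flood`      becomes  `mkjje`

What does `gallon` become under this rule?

a(0)→f(5) and c(2)→n(13) fit y≡17x+5 (mod 26); the inverse of 17 mod 26 is 23. This is an affine cipher: with a=0,…,z=25, each position x becomes (17x+5) mod 26.
Applying it to gallon: g(6)→17·6+5≡3=d; a(0)→17·0+5≡5=f; l(11)→17·11+5≡10=k; l(11)→17·11+5≡10=k; o(14)→17·14+5≡9=j; n(13)→17·13+5≡18=s (all mod 26).

dfkkjs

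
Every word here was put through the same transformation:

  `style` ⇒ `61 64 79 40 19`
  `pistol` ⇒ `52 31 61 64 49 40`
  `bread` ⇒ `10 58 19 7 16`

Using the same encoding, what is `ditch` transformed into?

s(#19)→61 and t(#20)→64: differences scale by 3, so n = 3·pos + 4. The formula is n = 3×(alphabet index, a=1) + 4.
Applying it to ditch: d=4→16, i=9→31, t=20→64, c=3→13, h=8→28.

16 31 64 13 28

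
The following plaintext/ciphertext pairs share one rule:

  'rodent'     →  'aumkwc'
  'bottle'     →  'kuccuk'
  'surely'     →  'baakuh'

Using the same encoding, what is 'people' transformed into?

ykuyuk

The shift depends on letter class: consonant r→a is +9, but vowel o→u is +6. The rule splits by letter class: vowels +6, consonants +9.
On people: p(cons)+9=y, e(vowel)+6=k, o(vowel)+6=u, p(cons)+9=y, l(cons)+9=u, e(vowel)+6=k.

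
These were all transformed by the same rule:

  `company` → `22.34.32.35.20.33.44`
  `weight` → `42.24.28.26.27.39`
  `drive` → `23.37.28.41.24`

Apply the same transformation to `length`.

c is letter #3 and maps to 22: an offset of 19. Each letter is replaced by its alphabet position (a=1..z=26) + 19.
For length: l=12→31, e=5→24, n=14→33, g=7→26, t=20→39, h=8→27.

31.24.33.26.39.27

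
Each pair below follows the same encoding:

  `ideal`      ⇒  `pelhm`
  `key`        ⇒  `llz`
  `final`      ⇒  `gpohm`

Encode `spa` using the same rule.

tqh

Two shifts are in play — +7 for a/e/i/o/u, +1 for every other letter.
On spa: s(cons)+1=t, p(cons)+1=q, a(vowel)+7=h.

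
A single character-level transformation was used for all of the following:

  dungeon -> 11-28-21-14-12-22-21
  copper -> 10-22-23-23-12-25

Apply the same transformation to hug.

d is letter #4 and maps to 11: an offset of 7. Letters become their 1-based position plus 7 (so a→8, b→9, …).
Applying it to hug: h=8→15, u=21→28, g=7→14.

15-28-14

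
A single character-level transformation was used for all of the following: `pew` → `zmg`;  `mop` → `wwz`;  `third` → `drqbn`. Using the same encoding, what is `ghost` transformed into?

The rule splits by letter class: vowels +8, consonants +10.
Applying it to ghost: g(cons)+10=q, h(cons)+10=r, o(vowel)+8=w, s(cons)+10=c, t(cons)+10=d.

qrwcd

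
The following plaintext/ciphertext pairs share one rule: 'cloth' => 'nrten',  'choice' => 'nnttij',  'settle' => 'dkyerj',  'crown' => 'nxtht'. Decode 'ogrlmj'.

damage

Shifts by position in cloth: pos 0: c→n (+11), pos 1: l→r (+6), pos 2: o→t (+5), pos 3: t→e (+11), pos 4: h→n (+6) — repeating every 3. It's a Vigenère-style cipher with numeric key [11,6,5]: position i shifts by key[i mod 3].
Undoing it on ogrlmj: o−11=d, g−6=a, r−5=m, l−11=a, m−6=g, j−5=e.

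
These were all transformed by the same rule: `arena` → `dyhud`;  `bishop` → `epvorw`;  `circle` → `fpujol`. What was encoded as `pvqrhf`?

A repeating key of period 2 is used — shifts +3, +7 over and over.
Decoding pvqrhf: p−3=m, v−7=o, q−3=n, r−7=k, h−3=e, f−7=y.

monkey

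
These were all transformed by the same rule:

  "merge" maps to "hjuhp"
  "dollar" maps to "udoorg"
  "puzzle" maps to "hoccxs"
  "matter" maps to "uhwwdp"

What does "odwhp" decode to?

Two steps: reverse the string, then apply a Caesar shift of +3.
Decoding odwhp: shift back: o−3=l, d−3=a, w−3=t, h−3=e, p−3=m → latem; then reverse → metal.

metal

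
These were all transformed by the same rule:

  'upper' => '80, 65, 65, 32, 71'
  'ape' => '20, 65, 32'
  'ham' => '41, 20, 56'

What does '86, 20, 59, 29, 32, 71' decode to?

Each letter becomes 3×(its alphabet position, a=1..z=26) + 17.
Reversing it on 86, 20, 59, 29, 32, 71: 86→(86−17)÷3=23=w, 20→(20−17)÷3=1=a, 59→(59−17)÷3=14=n, 29→(29−17)÷3=4=d, 32→(32−17)÷3=5=e, 71→(71−17)÷3=18=r.

wander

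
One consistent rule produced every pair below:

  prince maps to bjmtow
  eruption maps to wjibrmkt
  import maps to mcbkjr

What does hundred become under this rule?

p(15)→b(1) and r(17)→j(9) fit y≡17x+6 (mod 26); the inverse of 17 mod 26 is 23. Treating letters as 0–25, the rule is x ↦ 17x + 6 (mod 26).
For hundred: h(7)→17·7+6≡21=v; u(20)→17·20+6≡8=i; n(13)→17·13+6≡19=t; d(3)→17·3+6≡5=f; r(17)→17·17+6≡9=j; e(4)→17·4+6≡22=w; d(3)→17·3+6≡5=f (all mod 26).

vitfjwf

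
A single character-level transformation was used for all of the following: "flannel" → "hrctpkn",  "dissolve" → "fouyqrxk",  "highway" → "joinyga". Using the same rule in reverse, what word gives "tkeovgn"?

recital

A repeating key of period 2 is used — shifts +2, +6 over and over.
Reversing it on tkeovgn: t−2=r, k−6=e, e−2=c, o−6=i, v−2=t, g−6=a, n−2=l.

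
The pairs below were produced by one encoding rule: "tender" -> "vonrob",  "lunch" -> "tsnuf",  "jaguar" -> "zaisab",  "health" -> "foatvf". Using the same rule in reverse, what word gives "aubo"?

t(19)→v(21) and e(4)→o(14) fit y≡23x+0 (mod 26); the inverse of 23 mod 26 is 17. Treating letters as 0–25, the rule is x ↦ 23x + 0 (mod 26).
Decoding aubo: a(0)→17·(0−0)≡0=a; u(20)→17·(20−0)≡2=c; b(1)→17·(1−0)≡17=r; o(14)→17·(14−0)≡4=e (all mod 26).

acre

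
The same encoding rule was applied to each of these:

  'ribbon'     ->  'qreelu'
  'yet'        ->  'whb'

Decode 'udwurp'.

The word is reversed, then every letter is shifted forward by 3.
Reversing it on udwurp: shift back: u−3=r, d−3=a, w−3=t, u−3=r, r−3=o, p−3=m → ratrom; then reverse → mortar.

mortar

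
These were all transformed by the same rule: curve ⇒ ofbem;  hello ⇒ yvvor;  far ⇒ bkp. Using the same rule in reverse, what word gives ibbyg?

worry

The word is reversed, then every letter is shifted forward by 10.
Reversing it on ibbyg: shift back: i−10=y, b−10=r, b−10=r, y−10=o, g−10=w → yrrow; then reverse → worry.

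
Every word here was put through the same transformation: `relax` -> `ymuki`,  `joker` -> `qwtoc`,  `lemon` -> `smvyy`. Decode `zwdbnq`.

In relax: r→y is +7, e→m is +8, l→u is +9, a→k is +10 — the shift increases by 1 each position. Each letter shifts forward by (position + 7), i.e. 7, 8, 9, … — the shift grows by one for each successive letter.
Decoding zwdbnq: z−7=s, w−8=o, d−9=u, b−10=r, n−11=c, q−12=e.

source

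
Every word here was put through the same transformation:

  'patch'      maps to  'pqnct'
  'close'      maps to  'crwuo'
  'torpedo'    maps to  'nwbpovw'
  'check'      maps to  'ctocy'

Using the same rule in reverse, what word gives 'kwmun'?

moist

p(15)→p(15) and a(0)→q(16) fit y≡19x+16 (mod 26); the inverse of 19 mod 26 is 11. This is an affine cipher: with a=0,…,z=25, each position x becomes (19x+16) mod 26.
Reversing it on kwmun: k(10)→11·(10−16)≡12=m; w(22)→11·(22−16)≡14=o; m(12)→11·(12−16)≡8=i; u(20)→11·(20−16)≡18=s; n(13)→11·(13−16)≡19=t (all mod 26).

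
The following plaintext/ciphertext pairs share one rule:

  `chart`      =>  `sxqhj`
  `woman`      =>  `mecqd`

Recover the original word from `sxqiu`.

chase

Compare letters: c→s is +16, h→x is +16, a→q is +16 — a constant shift. Every letter moves 16 places later in the alphabet, wrapping around z→a.
Decoding sxqiu: s−16=c, x−16=h, q−16=a, i−16=s, u−16=e.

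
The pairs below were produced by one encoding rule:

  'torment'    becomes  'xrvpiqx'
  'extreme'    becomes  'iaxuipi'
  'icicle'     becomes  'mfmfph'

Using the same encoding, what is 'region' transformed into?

vhklsq

Shifts by position in torment: pos 0: t→x (+4), pos 1: o→r (+3), pos 2: r→v (+4), pos 3: m→p (+3) — repeating every 2. The shifts repeat in a cycle of length 2: positions 0,1,… shift by +4, +3, then the pattern repeats.
For region: r+4=v, e+3=h, g+4=k, i+3=l, o+4=s, n+3=q.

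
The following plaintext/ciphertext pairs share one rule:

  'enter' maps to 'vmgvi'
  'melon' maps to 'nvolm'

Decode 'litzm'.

organ

Each pair mirrors across the alphabet (e↔v, n↔m, t↔g): positions sum to 25. This is the alphabet-reversal cipher (Atbash): a becomes z, b becomes y, etc.
Undoing it on litzm: l↔o, i↔r, t↔g, z↔a, m↔n.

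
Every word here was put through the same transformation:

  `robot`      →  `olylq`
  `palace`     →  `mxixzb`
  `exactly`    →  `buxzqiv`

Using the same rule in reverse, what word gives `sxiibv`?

valley

It's a constant shift of +23 (ROT23).
Reversing it on sxiibv: s−23=v, x−23=a, i−23=l, i−23=l, b−23=e, v−23=y.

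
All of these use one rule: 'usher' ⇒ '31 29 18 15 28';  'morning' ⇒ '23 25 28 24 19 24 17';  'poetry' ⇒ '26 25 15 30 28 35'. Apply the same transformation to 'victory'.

The number is (letter's place in the alphabet, a=1) + 10.
For victory: v=22→32, i=9→19, c=3→13, t=20→30, o=15→25, r=18→28, y=25→35.

32 19 13 30 25 28 35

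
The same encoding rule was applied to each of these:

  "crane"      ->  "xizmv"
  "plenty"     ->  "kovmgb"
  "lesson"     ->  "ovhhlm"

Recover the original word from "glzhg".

Each pair mirrors across the alphabet (c↔x, r↔i, a↔z): positions sum to 25. Each letter is replaced by its mirror in the alphabet: a↔z, b↔y, c↔x, and so on (the Atbash cipher).
Reversing it on glzhg: g↔t, l↔o, z↔a, h↔s, g↔t.

toast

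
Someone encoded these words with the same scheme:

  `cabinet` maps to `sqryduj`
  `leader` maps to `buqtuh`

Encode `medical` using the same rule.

Compare letters: c→s is +16, a→q is +16, b→r is +16 — a constant shift. This is a Caesar cipher with shift 16.
Applying it to medical: m+16=c, e+16=u, d+16=t, i+16=y, c+16=s, a+16=q, l+16=b.

cutysqb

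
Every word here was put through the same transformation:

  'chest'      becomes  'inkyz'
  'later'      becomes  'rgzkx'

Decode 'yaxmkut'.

surgeon

Compare letters: c→i is +6, h→n is +6, e→k is +6 — a constant shift. This is a Caesar cipher with shift 6.
Decoding yaxmkut: y−6=s, a−6=u, x−6=r, m−6=g, k−6=e, u−6=o, t−6=n.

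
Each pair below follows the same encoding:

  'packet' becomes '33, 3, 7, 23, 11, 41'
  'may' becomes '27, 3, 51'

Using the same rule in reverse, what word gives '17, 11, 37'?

her

The formula is n = 2×(alphabet index, a=1) + 1.
Reversing it on 17, 11, 37: 17→(17−1)÷2=8=h, 11→(11−1)÷2=5=e, 37→(37−1)÷2=18=r.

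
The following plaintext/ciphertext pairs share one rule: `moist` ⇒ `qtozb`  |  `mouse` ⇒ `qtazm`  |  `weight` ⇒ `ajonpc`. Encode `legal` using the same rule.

In moist: m→q is +4, o→t is +5, i→o is +6, s→z is +7 — the shift increases by 1 each position. Each letter shifts forward by (position + 4), i.e. 4, 5, 6, … — the shift grows by one for each successive letter.
Applying it to legal: l+4=p, e+5=j, g+6=m, a+7=h, l+8=t.

pjmht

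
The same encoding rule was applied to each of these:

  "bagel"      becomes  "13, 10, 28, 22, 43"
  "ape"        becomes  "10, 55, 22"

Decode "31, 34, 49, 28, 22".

b(#2)→13 and a(#1)→10: differences scale by 3, so n = 3·pos + 7. With a=1..z=26, the number is 3·pos + 7.
Decoding 31, 34, 49, 28, 22: 31→(31−7)÷3=8=h, 34→(34−7)÷3=9=i, 49→(49−7)÷3=14=n, 28→(28−7)÷3=7=g, 22→(22−7)÷3=5=e.

hinge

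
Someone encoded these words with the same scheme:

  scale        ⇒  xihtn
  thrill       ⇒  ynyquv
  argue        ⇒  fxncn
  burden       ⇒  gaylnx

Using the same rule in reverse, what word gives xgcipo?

savage

Each letter shifts forward by (position + 5), i.e. 5, 6, 7, … — the shift grows by one for each successive letter.
Decoding xgcipo: x−5=s, g−6=a, c−7=v, i−8=a, p−9=g, o−10=e.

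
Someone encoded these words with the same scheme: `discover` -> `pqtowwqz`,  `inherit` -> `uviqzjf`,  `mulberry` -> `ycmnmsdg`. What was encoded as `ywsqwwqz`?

The shifts repeat in a cycle of length 3: positions 0,1,… shift by +12, +8, +1, then the pattern repeats.
Decoding ywsqwwqz: y−12=m, w−8=o, s−1=r, q−12=e, w−8=o, w−1=v, q−12=e, z−8=r.

moreover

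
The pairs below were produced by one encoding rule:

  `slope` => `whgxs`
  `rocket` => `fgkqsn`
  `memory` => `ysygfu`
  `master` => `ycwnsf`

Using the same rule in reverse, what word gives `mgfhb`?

This is an affine cipher: with a=0,…,z=25, each position x becomes (17x+2) mod 26.
Undoing it on mgfhb: m(12)→23·(12−2)≡22=w; g(6)→23·(6−2)≡14=o; f(5)→23·(5−2)≡17=r; h(7)→23·(7−2)≡11=l; b(1)→23·(1−2)≡3=d (all mod 26).

world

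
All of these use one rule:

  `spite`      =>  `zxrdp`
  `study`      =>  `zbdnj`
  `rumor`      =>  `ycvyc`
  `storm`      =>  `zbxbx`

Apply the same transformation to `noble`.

uwkvp

In spite: s→z is +7, p→x is +8, i→r is +9, t→d is +10 — the shift increases by 1 each position. The shift increases by 1 at each position, starting from +7: 7, 8, 9, ….
For noble: n+7=u, o+8=w, b+9=k, l+10=v, e+11=p.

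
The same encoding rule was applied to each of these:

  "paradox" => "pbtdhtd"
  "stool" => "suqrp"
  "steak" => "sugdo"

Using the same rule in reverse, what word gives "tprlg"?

In paradox: p→p is +0, a→b is +1, r→t is +2, a→d is +3 — the shift increases by 1 each position. Letter i (0-indexed) is shifted by i+0, so successive shifts are 0, 1, 2, ….
Decoding tprlg: t−0=t, p−1=o, r−2=p, l−3=i, g−4=c.

topic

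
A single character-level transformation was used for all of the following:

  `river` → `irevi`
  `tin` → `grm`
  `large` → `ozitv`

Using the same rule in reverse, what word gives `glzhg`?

toast

Letters are reflected about the middle of the alphabet (position → 25−position): Atbash.
Undoing it on glzhg: g↔t, l↔o, z↔a, h↔s, g↔t.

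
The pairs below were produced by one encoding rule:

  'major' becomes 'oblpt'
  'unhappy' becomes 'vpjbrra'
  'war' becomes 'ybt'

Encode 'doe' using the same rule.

Vowels shift forward by 1 and consonants shift forward by 2.
For doe: d(cons)+2=f, o(vowel)+1=p, e(vowel)+1=f.

fpf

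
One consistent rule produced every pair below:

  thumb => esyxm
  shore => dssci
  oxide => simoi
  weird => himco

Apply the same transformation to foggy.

The shift depends on letter class: consonant t→e is +11, but vowel u→y is +4. Vowels shift forward by 4 and consonants shift forward by 11.
For foggy: f(cons)+11=q, o(vowel)+4=s, g(cons)+11=r, g(cons)+11=r, y(cons)+11=j.

qsrrj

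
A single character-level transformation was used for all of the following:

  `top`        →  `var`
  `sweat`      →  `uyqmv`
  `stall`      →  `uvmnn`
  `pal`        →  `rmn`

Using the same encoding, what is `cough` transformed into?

The shift depends on letter class: consonant t→v is +2, but vowel o→a is +12. Two shifts are in play — +12 for a/e/i/o/u, +2 for every other letter.
On cough: c(cons)+2=e, o(vowel)+12=a, u(vowel)+12=g, g(cons)+2=i, h(cons)+2=j.

eagij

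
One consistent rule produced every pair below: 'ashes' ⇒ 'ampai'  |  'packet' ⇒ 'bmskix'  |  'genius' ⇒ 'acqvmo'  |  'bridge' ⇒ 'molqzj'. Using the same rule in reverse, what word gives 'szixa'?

spark

The output letters match the input read backwards, each shifted +8: ashes reversed is sehsa. Read the word backwards and shift each letter +8.
Undoing it on szixa: shift back: s−8=k, z−8=r, i−8=a, x−8=p, a−8=s → kraps; then reverse → spark.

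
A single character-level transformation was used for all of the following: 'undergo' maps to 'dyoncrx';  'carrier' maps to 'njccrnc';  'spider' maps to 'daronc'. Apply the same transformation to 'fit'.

The rule splits by letter class: vowels +9, consonants +11.
For fit: f(cons)+11=q, i(vowel)+9=r, t(cons)+11=e.

qre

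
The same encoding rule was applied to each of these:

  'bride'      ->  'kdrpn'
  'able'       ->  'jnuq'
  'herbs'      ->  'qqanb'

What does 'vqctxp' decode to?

method

Shifts by position in bride: pos 0: b→k (+9), pos 1: r→d (+12), pos 2: i→r (+9), pos 3: d→p (+12) — repeating every 2. It's a Vigenère-style cipher with numeric key [9,12]: position i shifts by key[i mod 2].
Reversing it on vqctxp: v−9=m, q−12=e, c−9=t, t−12=h, x−9=o, p−12=d.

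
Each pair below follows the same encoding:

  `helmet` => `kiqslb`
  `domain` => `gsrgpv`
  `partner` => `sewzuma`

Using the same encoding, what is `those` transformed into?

The shift increases by 1 at each position, starting from +3: 3, 4, 5, ….
Applying it to those: t+3=w, h+4=l, o+5=t, s+6=y, e+7=l.

wltyl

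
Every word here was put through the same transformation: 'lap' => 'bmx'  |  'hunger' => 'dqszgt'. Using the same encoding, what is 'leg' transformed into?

The output letters match the input read backwards, each shifted +12: lap reversed is pal. Read the word backwards and shift each letter +12.
Applying it to leg: reverse → gel; then shift: g+12=s, e+12=q, l+12=x.

sqx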